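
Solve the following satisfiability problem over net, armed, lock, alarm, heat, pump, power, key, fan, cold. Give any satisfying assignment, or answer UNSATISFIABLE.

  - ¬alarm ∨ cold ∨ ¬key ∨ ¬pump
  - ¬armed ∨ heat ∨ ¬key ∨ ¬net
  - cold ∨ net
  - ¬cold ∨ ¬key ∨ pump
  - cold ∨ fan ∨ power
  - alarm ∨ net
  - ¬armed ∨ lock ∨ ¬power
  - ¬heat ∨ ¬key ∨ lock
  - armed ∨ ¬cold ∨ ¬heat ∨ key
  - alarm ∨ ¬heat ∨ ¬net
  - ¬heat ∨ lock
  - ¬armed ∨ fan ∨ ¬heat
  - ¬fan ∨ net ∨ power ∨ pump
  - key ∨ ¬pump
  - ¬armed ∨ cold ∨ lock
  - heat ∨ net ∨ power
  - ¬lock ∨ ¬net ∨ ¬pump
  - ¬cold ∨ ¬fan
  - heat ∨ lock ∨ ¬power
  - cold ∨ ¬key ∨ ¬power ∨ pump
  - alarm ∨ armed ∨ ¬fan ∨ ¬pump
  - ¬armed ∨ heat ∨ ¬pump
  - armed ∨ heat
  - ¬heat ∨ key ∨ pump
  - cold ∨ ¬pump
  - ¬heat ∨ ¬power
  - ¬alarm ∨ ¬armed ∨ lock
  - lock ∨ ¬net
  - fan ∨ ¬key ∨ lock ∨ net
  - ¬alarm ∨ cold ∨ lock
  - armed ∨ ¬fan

Set net = True.
  then (lock ∨ ¬net) forces lock = True.
  then (¬lock ∨ ¬net ∨ ¬pump) forces pump = False.
Set armed = True.
Set alarm = True.
Set heat = True.
  then (¬armed ∨ fan ∨ ¬heat) forces fan = True.
  then (¬cold ∨ ¬fan) forces cold = False.
  then (¬heat ∨ key ∨ pump) forces key = True.
  then (¬heat ∨ ¬power) forces power = False.
All clauses satisfied.

net=T, armed=T, lock=T, alarm=T, heat=T, pump=F, power=F, key=T, fan=T, cold=F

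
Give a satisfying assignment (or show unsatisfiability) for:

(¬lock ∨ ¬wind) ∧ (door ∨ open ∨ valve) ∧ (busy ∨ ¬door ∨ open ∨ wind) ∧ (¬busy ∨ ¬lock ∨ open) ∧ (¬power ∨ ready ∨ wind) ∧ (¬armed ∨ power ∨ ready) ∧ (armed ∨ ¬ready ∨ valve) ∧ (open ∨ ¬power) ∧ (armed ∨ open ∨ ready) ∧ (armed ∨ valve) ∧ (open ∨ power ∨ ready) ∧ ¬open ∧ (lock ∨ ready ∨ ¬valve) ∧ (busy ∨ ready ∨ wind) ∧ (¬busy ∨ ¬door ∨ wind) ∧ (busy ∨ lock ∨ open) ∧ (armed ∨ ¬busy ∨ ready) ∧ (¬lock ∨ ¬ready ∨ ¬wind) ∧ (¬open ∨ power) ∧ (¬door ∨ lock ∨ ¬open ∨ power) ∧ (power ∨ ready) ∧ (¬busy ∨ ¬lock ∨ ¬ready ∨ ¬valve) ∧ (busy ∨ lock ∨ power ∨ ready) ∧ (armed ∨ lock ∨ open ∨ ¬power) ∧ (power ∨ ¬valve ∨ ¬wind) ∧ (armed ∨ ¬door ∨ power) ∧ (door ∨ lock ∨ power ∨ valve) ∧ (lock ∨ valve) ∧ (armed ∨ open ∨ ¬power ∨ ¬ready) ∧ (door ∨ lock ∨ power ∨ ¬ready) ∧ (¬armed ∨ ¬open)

armed=T, open=F, valve=T, lock=T, wind=F, ready=T, door=F, busy=F, power=F

Unit clause (¬open) forces open = False.
In (open ∨ ¬power) only ¬power is left, so power = False.
In (open ∨ power ∨ ready) only ready is left, so ready = True.
Set armed = True.
Try valve = False:
  (door ∨ open ∨ valve) forces door = True.
  (lock ∨ valve) forces lock = True.
  (¬lock ∨ ¬wind) forces wind = False.
  (busy ∨ ¬door ∨ open ∨ wind) forces busy = True.
  clause (¬busy ∨ ¬lock ∨ open) is falsified — backtrack.
So valve = True.
  then (power ∨ ¬valve ∨ ¬wind) forces wind = False.
Try lock = False:
  (busy ∨ lock ∨ open) forces busy = True.
  (¬busy ∨ ¬door ∨ wind) forces door = False.
  clause (door ∨ lock ∨ power ∨ ¬ready) is falsified — backtrack.
So lock = True.
  then (¬busy ∨ ¬lock ∨ open) forces busy = False.
  then (busy ∨ ¬door ∨ open ∨ wind) forces door = False.
All clauses satisfied.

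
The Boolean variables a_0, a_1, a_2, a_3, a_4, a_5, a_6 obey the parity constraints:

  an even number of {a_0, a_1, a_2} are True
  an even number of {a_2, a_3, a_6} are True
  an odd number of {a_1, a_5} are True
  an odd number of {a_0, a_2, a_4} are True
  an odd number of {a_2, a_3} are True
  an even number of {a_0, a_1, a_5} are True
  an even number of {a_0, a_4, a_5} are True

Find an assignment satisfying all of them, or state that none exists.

The formula is unsatisfiable.

Adding constraints 1, 4, 6, 7 mod 2: every variable appears an even number of times on the left, so the left side is 0.
But the right sides sum to 1 (mod 2). 0 ≠ 1 — the system is inconsistent.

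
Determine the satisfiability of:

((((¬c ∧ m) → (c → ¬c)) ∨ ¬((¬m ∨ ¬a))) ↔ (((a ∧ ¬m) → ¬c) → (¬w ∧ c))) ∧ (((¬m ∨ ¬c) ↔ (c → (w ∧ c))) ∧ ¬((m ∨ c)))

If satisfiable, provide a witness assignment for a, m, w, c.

No satisfying assignment exists.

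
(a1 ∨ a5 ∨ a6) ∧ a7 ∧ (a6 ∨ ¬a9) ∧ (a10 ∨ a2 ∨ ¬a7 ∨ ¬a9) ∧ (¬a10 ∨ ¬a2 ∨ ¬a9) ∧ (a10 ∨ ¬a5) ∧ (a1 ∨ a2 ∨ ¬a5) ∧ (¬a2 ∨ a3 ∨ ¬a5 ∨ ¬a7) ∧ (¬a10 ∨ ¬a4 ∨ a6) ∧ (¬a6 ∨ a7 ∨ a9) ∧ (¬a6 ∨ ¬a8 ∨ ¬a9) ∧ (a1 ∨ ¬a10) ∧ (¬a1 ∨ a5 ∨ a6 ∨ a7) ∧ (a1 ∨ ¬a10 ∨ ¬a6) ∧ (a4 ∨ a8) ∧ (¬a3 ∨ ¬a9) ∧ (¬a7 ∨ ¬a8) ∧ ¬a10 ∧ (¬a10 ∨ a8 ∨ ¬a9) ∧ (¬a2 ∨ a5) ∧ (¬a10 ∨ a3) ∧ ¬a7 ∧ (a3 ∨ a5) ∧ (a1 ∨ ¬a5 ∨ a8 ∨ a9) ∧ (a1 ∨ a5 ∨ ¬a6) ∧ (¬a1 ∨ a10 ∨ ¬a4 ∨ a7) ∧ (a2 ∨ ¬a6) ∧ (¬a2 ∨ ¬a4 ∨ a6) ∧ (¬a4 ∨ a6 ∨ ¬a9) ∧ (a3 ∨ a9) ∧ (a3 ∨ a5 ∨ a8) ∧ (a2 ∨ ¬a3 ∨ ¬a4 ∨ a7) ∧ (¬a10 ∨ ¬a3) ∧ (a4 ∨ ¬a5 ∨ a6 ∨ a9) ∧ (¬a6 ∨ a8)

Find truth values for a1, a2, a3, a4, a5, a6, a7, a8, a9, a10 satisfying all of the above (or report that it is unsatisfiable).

No satisfying assignment exists.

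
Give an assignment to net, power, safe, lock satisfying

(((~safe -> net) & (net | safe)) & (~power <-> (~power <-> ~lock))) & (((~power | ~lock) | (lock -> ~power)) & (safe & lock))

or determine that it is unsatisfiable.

Case safe = True: the formula simplifies to (~power <-> (~power <-> ~lock)) & (((~power | ~lock) | (lock -> ~power)) & lock).
  lock = True: simplifies to (~power <-> power) & (~power | ~power).
    power = True: the conjunct ~power <-> power becomes ~True <-> True = False.
    power = False: the conjunct ~power <-> power becomes ~False <-> False = False.
  lock = False: the conjunct lock is False.
Case safe = False: the conjunct safe is False.
Both cases fail — unsatisfiable.

UNSATISFIABLE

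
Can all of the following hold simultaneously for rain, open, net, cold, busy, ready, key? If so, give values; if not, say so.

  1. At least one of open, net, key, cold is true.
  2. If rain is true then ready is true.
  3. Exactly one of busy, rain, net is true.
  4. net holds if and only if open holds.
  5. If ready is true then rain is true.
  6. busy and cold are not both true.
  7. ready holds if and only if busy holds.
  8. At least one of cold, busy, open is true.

rain=F, open=T, net=T, cold=F, busy=F, ready=F, key=T

  (1) {open, net, key, cold}: 3 true — at least one ✓
  (2) rain=F ⇒ ready: vacuous ✓
  (3) {busy, rain, net}: 1 true — exactly one ✓
  (4) net=T, open=T — same ✓
  (5) ready=F ⇒ rain: vacuous ✓
  (6) busy=F, cold=F — not both ✓
  (7) ready=F, busy=F — same ✓
  (8) {cold, busy, open}: 1 true — at least one ✓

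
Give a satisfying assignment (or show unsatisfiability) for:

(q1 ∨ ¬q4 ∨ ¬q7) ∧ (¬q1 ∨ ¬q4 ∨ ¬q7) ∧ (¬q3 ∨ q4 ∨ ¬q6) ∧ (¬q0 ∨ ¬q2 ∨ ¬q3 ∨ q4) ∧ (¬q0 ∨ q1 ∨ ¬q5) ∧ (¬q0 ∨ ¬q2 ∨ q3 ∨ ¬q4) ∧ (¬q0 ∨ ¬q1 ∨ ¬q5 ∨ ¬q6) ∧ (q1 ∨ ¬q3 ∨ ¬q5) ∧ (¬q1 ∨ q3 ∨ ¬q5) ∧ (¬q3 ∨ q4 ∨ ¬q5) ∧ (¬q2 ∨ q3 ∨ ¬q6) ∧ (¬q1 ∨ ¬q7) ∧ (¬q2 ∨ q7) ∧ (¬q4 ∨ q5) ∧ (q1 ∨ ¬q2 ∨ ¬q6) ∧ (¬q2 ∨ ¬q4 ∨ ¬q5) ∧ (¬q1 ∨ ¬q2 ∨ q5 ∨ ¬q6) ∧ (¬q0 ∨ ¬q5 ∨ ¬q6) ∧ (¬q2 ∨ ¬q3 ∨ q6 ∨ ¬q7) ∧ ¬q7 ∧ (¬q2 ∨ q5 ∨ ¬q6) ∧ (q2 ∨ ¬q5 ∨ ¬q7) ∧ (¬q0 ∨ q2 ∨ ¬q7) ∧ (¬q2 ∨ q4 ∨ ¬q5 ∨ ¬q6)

Unit clause (¬q7) forces q7 = False.
In (¬q2 ∨ q7) only ¬q2 is left, so q2 = False.
Set q0 = True.
Set q1 = False.
  then (¬q0 ∨ q1 ∨ ¬q5) forces q5 = False.
  then (¬q4 ∨ q5) forces q4 = False.
Set q3 = False.
Set q6 = True.
All clauses satisfied.

q0=T, q1=F, q2=F, q3=F, q4=F, q5=F, q6=T, q7=F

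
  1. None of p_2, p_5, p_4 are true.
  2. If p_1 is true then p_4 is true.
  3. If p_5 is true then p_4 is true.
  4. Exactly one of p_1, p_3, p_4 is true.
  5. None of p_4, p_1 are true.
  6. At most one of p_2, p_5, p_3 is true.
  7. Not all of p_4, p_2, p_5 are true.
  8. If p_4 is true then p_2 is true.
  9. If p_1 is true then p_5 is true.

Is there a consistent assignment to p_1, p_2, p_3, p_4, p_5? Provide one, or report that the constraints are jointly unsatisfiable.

p_1 = False, p_2 = False, p_3 = True, p_4 = False, p_5 = False

  (1) {p_2, p_5, p_4}: 0 true — none ✓
  (2) p_1=F ⇒ p_4: vacuous ✓
  (3) p_5=F ⇒ p_4: vacuous ✓
  (4) {p_1, p_3, p_4}: 1 true — exactly one ✓
  (5) {p_4, p_1}: 0 true — none ✓
  (6) {p_2, p_5, p_3}: 1 true — at most one ✓
  (7) {p_4, p_2, p_5}: 0/3 true — not all ✓
  (8) p_4=F ⇒ p_2: vacuous ✓
  (9) p_1=F ⇒ p_5: vacuous ✓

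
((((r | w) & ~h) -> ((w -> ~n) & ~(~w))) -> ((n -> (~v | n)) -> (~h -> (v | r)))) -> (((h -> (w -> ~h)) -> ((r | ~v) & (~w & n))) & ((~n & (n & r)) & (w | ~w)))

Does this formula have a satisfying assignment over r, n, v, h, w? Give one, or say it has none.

r = False, n = True, v = False, h = False, w = False

  ((((r | w) & ~h) -> ((w -> ~n) & ~(~w))) -> ((n -> (~v | n)) -> (~h -> (v | r)))) -> (((h -> (w -> ~h)) -> ((r | ~v) & (~w & n))) & ((~n & (n & r)) & (w | ~w))) = True
    (((r | w) & ~h) -> ((w -> ~n) & ~(~w))) -> ((n -> (~v | n)) -> (~h -> (v | r))) = False
      ((r | w) & ~h) -> ((w -> ~n) & ~(~w)) = True
        (r | w) & ~h = False
          r | w = False
          ~h = True
        (w -> ~n) & ~(~w) = False
          w -> ~n = True
            ~n = False
          ~(~w) = False
            ~w = True
      (n -> (~v | n)) -> (~h -> (v | r)) = False
        n -> (~v | n) = True
          ~v | n = True
            ~v = True
        ~h -> (v | r) = False
          ~h = True
          v | r = False
    ((h -> (w -> ~h)) -> ((r | ~v) & (~w & n))) & ((~n & (n & r)) & (w | ~w)) = False
      (h -> (w -> ~h)) -> ((r | ~v) & (~w & n)) = True
        h -> (w -> ~h) = True
          w -> ~h = True
            ~h = True
        (r | ~v) & (~w & n) = True
          r | ~v = True
            ~v = True
          ~w & n = True
            ~w = True
      (~n & (n & r)) & (w | ~w) = False
        ~n & (n & r) = False
          ~n = False
          n & r = False
        w | ~w = True
          ~w = True
The formula evaluates to True.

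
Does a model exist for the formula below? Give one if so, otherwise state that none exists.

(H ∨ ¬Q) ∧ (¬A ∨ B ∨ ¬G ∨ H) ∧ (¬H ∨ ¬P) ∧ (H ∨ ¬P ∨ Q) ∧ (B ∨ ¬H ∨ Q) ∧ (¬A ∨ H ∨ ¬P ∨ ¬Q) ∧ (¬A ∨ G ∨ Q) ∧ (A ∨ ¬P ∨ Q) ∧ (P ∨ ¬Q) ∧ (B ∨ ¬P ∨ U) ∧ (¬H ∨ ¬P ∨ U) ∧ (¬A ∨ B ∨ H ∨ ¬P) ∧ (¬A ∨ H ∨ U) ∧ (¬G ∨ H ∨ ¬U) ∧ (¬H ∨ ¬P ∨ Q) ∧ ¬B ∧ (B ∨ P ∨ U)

Unit clause (¬B) forces B = False.
Try U = False:
  (B ∨ ¬P ∨ U) forces P = False.
  clause (B ∨ P ∨ U) is falsified — backtrack.
So U = True.
Set P = False.
  then (P ∨ ¬Q) forces Q = False.
  then (B ∨ ¬H ∨ Q) forces H = False.
  then (¬G ∨ H ∨ ¬U) forces G = False.
  then (¬A ∨ G ∨ Q) forces A = False.
All clauses satisfied.

U = True; B = False; P = False; H = False; Q = False; A = False; G = False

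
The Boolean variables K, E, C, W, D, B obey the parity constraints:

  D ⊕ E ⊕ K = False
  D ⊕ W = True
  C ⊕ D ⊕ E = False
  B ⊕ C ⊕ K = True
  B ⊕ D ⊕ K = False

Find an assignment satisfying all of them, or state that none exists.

K: False; E: True; C: False; W: False; D: True; B: True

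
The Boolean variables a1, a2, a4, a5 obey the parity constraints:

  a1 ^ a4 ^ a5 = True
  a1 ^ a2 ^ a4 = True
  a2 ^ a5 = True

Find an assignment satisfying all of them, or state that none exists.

Adding constraints 1, 2, 3 mod 2: every variable appears an even number of times on the left, so the left side is 0.
But the right sides sum to 1 (mod 2). 0 ≠ 1 — the system is inconsistent.

UNSATISFIABLE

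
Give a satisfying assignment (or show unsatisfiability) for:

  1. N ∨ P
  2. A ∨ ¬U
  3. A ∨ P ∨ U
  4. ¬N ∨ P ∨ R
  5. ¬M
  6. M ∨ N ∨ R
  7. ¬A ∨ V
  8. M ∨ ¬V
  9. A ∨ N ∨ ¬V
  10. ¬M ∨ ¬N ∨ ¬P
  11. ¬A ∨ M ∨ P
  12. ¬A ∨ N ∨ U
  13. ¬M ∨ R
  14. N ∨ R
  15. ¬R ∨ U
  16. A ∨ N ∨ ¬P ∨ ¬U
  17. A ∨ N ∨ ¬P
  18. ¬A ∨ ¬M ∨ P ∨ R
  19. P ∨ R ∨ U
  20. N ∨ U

Unit clause (¬M) forces M = False.
In (M ∨ ¬V) only ¬V is left, so V = False.
In (¬A ∨ V) only ¬A is left, so A = False.
In (A ∨ ¬U) only ¬U is left, so U = False.
In (A ∨ P ∨ U) only P is left, so P = True.
In (¬R ∨ U) only ¬R is left, so R = False.
In (A ∨ N ∨ ¬P) only N is left, so N = True.
All clauses satisfied.

P: True, A: False, N: True, U: False, R: False, V: False, M: False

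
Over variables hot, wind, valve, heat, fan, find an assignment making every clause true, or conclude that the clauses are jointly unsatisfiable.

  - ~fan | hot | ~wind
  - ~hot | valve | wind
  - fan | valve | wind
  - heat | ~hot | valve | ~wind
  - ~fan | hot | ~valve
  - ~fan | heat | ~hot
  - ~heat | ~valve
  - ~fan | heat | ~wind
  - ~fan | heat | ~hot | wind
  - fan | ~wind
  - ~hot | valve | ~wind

Set hot = False.
Try wind = True:
  (~fan | hot | ~wind) forces fan = False.
  clause (fan | ~wind) is falsified — backtrack.
So wind = False.
Set valve = True.
  then (~fan | hot | ~valve) forces fan = False.
  then (~heat | ~valve) forces heat = False.
All clauses satisfied.

hot = False, wind = False, valve = True, heat = False, fan = False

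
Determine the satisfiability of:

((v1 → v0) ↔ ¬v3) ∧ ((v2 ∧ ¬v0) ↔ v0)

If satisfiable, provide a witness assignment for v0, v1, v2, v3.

v0: False; v1: False; v2: False; v3: False

  (v1 → v0) ↔ ¬v3 = True
    v1 → v0 = True
    ¬v3 = True
  (v2 ∧ ¬v0) ↔ v0 = True
    v2 ∧ ¬v0 = False
      ¬v0 = True
Both conjuncts True, so the formula holds.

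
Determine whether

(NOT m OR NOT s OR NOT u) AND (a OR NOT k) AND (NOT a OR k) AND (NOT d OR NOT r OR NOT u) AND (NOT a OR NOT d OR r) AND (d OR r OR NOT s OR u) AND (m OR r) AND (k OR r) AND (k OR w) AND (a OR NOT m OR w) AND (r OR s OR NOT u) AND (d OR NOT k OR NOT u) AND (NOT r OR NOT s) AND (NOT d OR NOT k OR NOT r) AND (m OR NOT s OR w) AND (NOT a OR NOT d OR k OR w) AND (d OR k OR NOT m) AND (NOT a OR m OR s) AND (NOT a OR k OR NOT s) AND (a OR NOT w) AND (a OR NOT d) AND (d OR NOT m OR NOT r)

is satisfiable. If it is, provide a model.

w = False; u = False; k = True; s = False; r = False; d = False; a = True; m = True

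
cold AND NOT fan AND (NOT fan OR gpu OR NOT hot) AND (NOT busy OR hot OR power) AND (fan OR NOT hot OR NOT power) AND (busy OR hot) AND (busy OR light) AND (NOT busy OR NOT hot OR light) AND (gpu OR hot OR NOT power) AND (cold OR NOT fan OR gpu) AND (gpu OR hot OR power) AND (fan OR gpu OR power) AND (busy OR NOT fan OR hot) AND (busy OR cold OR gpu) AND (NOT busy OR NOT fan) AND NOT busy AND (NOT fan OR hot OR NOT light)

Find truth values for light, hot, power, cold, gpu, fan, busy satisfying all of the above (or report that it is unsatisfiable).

light=T, hot=T, power=F, cold=T, gpu=T, fan=F, busy=F

Unit clause (cold) forces cold = True.
Unit clause (NOT fan) forces fan = False.
Unit clause (NOT busy) forces busy = False.
In (busy OR hot) only hot is left, so hot = True.
In (busy OR light) only light is left, so light = True.
In (fan OR NOT hot OR NOT power) only NOT power is left, so power = False.
In (fan OR gpu OR power) only gpu is left, so gpu = True.
All clauses satisfied.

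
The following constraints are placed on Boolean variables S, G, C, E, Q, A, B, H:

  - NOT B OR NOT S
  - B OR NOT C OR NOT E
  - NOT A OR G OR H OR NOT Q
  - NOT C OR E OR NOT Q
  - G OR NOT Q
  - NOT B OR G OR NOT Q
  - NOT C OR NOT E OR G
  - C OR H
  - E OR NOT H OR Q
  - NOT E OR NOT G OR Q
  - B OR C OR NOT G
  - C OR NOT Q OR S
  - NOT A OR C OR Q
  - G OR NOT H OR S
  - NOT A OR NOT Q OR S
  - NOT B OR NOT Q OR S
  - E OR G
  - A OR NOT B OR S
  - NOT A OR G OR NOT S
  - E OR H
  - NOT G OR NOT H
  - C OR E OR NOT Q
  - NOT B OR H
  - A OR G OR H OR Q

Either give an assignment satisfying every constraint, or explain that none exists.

Set S = True.
  then (NOT B OR NOT S) forces B = False.
Try G = True:
  (B OR C OR NOT G) forces C = True.
  (B OR NOT C OR NOT E) forces E = False.
  (NOT C OR E OR NOT Q) forces Q = False.
  (E OR NOT H OR Q) forces H = False.
  clause (E OR H) is falsified — backtrack.
So G = False.
  then (G OR NOT Q) forces Q = False.
  then (E OR G) forces E = True.
  then (NOT A OR G OR NOT S) forces A = False.
  then (A OR G OR H OR Q) forces H = True.
  then (B OR NOT C OR NOT E) forces C = False.
All clauses satisfied.

S: True, G: False, C: False, E: True, Q: False, A: False, B: False, H: True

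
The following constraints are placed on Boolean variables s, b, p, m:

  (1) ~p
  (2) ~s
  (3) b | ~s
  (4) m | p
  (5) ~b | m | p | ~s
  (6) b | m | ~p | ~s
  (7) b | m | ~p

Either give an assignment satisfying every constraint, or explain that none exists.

Unit clause (~p) forces p = False.
Unit clause (~s) forces s = False.
In (m | p) only m is left, so m = True.
Set b = False.
Check each clause:
  (~p): ~p holds.
  (~s): ~s holds.
  (b | ~s): ~s holds.
  (m | p): m holds.
  (~b | m | p | ~s): ~b holds.
  (b | m | ~p | ~s): m holds.
  (b | m | ~p): m holds.
All clauses satisfied.

s = False; b = False; p = False; m = True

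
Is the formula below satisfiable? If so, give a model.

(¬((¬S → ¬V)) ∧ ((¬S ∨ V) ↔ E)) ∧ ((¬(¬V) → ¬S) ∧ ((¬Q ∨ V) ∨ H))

H=F; V=T; S=F; E=T; Q=F

  ¬((¬S → ¬V)) ∧ ((¬S ∨ V) ↔ E) = True
    ¬((¬S → ¬V)) = True
      ¬S → ¬V = False
        ¬S = True
        ¬V = False
    (¬S ∨ V) ↔ E = True
      ¬S ∨ V = True
        ¬S = True
  (¬(¬V) → ¬S) ∧ ((¬Q ∨ V) ∨ H) = True
    ¬(¬V) → ¬S = True
      ¬(¬V) = True
        ¬V = False
      ¬S = True
    (¬Q ∨ V) ∨ H = True
      ¬Q ∨ V = True
        ¬Q = True
Both conjuncts True, so the formula holds.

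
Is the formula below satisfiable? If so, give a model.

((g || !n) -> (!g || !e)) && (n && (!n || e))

n=T, e=T, g=F

  (g || !n) -> (!g || !e) = True
    g || !n = False
      !n = False
    !g || !e = True
      !g = True
      !e = False
  n && (!n || e) = True
    !n || e = True
      !n = False
Both conjuncts True, so the formula holds.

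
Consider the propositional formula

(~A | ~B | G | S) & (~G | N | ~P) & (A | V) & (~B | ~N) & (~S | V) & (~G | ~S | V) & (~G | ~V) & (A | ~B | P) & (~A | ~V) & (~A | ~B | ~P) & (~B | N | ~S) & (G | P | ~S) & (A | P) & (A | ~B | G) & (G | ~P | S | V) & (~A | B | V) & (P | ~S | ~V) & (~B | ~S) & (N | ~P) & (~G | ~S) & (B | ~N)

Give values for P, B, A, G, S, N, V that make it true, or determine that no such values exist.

P = False, B = True, A = True, G = True, S = False, N = False, V = False

Try P = True:
  (N | ~P) forces N = True.
  (~B | ~N) forces B = False.
  clause (B | ~N) is falsified — backtrack.
So P = False.
  then (A | P) forces A = True.
  then (~A | ~V) forces V = False.
  then (~A | B | V) forces B = True.
  then (~B | ~S) forces S = False.
  then (~A | ~B | G | S) forces G = True.
  then (~B | ~N) forces N = False.
All clauses satisfied.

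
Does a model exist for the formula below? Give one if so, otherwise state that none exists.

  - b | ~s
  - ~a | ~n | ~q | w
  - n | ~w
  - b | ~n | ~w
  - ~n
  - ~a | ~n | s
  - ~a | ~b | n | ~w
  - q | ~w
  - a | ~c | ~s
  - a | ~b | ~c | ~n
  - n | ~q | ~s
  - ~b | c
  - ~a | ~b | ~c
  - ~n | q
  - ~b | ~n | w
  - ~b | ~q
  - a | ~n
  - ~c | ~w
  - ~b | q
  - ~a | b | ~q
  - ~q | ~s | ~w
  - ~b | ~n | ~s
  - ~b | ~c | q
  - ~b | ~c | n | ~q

Unit clause (~n) forces n = False.
In (n | ~w) only ~w is left, so w = False.
Set c = True.
Set s = False.
Set q = False.
  then (~b | q) forces b = False.
Set a = True.
All clauses satisfied.

n=F; c=T; s=F; q=F; w=F; b=F; a=T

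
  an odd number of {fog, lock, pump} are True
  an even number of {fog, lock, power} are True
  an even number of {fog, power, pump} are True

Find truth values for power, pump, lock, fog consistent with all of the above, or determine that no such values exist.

power = True; pump = False; lock = False; fog = True

{fog, lock, pump}: 1 true → odd ✓
{fog, lock, power}: 2 true → even ✓
{fog, power, pump}: 2 true → even ✓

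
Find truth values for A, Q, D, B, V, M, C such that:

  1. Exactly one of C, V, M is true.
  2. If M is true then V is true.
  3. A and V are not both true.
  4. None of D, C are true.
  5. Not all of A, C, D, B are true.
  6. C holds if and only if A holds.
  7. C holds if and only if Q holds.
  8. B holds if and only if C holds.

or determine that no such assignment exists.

A = False, Q = False, D = False, B = False, V = True, M = False, C = False

  (1) {C, V, M}: 1 true — exactly one ✓
  (2) M=F ⇒ V: vacuous ✓
  (3) A=F, V=T — not both ✓
  (4) {D, C}: 0 true — none ✓
  (5) {A, C, D, B}: 0/4 true — not all ✓
  (6) C=F, A=F — same ✓
  (7) C=F, Q=F — same ✓
  (8) B=F, C=F — same ✓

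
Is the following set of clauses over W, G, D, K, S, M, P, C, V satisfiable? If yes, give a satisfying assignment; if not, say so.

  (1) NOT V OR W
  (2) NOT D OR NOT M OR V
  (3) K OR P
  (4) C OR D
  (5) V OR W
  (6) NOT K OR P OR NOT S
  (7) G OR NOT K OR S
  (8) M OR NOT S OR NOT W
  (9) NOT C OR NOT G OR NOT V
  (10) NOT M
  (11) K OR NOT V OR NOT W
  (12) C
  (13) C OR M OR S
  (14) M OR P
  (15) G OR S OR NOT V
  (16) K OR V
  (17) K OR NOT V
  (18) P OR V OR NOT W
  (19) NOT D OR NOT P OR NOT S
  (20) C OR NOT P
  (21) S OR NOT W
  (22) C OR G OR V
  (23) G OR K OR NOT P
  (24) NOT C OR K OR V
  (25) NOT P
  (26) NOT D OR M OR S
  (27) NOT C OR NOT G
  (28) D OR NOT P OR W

Case M = True:
  Clause (NOT M) is falsified — contradiction.
Case M = False:
  (C) forces C = True.
  (M OR P) forces P = True.
  Clause (NOT P) is falsified — contradiction.
Both cases fail, so the formula is unsatisfiable.

UNSATISFIABLE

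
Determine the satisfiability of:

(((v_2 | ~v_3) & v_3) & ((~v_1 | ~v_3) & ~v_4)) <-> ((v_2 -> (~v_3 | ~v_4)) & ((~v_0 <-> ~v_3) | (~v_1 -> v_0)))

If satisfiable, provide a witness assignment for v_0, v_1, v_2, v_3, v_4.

v_0: False, v_1: False, v_2: False, v_3: True, v_4: False

  (((v_2 | ~v_3) & v_3) & ((~v_1 | ~v_3) & ~v_4)) <-> ((v_2 -> (~v_3 | ~v_4)) & ((~v_0 <-> ~v_3) | (~v_1 -> v_0))) = True
    ((v_2 | ~v_3) & v_3) & ((~v_1 | ~v_3) & ~v_4) = False
      (v_2 | ~v_3) & v_3 = False
        v_2 | ~v_3 = False
          ~v_3 = False
      (~v_1 | ~v_3) & ~v_4 = True
        ~v_1 | ~v_3 = True
          ~v_1 = True
          ~v_3 = False
        ~v_4 = True
    (v_2 -> (~v_3 | ~v_4)) & ((~v_0 <-> ~v_3) | (~v_1 -> v_0)) = False
      v_2 -> (~v_3 | ~v_4) = True
        ~v_3 | ~v_4 = True
          ~v_3 = False
          ~v_4 = True
      (~v_0 <-> ~v_3) | (~v_1 -> v_0) = False
        ~v_0 <-> ~v_3 = False
          ~v_0 = True
          ~v_3 = False
        ~v_1 -> v_0 = False
          ~v_1 = True
The formula evaluates to True.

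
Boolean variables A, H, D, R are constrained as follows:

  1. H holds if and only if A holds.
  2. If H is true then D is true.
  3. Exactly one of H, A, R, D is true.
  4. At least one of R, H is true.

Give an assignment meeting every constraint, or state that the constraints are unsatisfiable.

A=F; H=F; D=F; R=T

  (1) H=F, A=F — same ✓
  (2) H=F ⇒ D: vacuous ✓
  (3) {H, A, R, D}: 1 true — exactly one ✓
  (4) {R, H}: 1 true — at least one ✓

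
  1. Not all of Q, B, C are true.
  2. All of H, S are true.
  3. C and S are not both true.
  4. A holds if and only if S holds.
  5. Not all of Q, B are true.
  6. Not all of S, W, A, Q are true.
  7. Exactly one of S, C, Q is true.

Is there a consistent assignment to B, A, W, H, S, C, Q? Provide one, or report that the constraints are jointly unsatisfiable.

B: True; A: True; W: False; H: True; S: True; C: False; Q: False

  (1) {Q, B, C}: 1/3 true — not all ✓
  (2) {H, S}: all 2 true ✓
  (3) C=F, S=T — not both ✓
  (4) A=T, S=T — same ✓
  (5) {Q, B}: 1/2 true — not all ✓
  (6) {S, W, A, Q}: 2/4 true — not all ✓
  (7) {S, C, Q}: 1 true — exactly one ✓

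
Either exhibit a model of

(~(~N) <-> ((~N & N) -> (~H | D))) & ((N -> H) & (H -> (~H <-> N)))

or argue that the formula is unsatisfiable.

UNSATISFIABLE

Case N = True: the formula simplifies to H & (H -> ~H).
  H = True: the conjunct H -> ~H becomes True -> ~True = False.
  H = False: the conjunct H is False.
Case N = False: the conjunct ~(~N) <-> ((~N & N) -> (~H | D)) becomes ~True <-> (False -> (~H | D)) = False.
Both cases fail — unsatisfiable.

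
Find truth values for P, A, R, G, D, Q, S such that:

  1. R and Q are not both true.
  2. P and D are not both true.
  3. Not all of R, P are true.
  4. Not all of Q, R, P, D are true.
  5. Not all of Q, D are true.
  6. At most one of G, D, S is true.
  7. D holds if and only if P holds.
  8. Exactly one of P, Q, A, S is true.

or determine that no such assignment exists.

P=F, A=F, R=T, G=F, D=F, Q=F, S=T

  (1) R=T, Q=F — not both ✓
  (2) P=F, D=F — not both ✓
  (3) {R, P}: 1/2 true — not all ✓
  (4) {Q, R, P, D}: 1/4 true — not all ✓
  (5) {Q, D}: 0/2 true — not all ✓
  (6) {G, D, S}: 1 true — at most one ✓
  (7) D=F, P=F — same ✓
  (8) {P, Q, A, S}: 1 true — exactly one ✓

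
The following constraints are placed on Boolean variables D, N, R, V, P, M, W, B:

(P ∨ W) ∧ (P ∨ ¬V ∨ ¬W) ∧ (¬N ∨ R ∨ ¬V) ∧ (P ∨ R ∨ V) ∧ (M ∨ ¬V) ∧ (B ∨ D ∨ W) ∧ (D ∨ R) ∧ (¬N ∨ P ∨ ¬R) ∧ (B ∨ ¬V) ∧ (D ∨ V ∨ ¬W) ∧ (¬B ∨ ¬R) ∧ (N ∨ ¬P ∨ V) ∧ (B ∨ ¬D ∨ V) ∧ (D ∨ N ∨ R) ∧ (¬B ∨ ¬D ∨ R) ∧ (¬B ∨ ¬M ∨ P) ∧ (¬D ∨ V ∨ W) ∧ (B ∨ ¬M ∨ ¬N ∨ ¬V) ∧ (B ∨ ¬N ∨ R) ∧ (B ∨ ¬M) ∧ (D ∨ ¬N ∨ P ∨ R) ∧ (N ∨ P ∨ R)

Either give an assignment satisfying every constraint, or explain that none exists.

Case B = True:
  (¬B ∨ ¬R) forces R = False.
  (D ∨ R) forces D = True.
  Clause (¬B ∨ ¬D ∨ R) is falsified — contradiction.
Case B = False:
  (B ∨ ¬V) forces V = False.
  (B ∨ ¬D ∨ V) forces D = False.
  (B ∨ D ∨ W) forces W = True.
  Clause (D ∨ V ∨ ¬W) is falsified — contradiction.
Both cases fail, so the formula is unsatisfiable.

Unsatisfiable — no assignment works.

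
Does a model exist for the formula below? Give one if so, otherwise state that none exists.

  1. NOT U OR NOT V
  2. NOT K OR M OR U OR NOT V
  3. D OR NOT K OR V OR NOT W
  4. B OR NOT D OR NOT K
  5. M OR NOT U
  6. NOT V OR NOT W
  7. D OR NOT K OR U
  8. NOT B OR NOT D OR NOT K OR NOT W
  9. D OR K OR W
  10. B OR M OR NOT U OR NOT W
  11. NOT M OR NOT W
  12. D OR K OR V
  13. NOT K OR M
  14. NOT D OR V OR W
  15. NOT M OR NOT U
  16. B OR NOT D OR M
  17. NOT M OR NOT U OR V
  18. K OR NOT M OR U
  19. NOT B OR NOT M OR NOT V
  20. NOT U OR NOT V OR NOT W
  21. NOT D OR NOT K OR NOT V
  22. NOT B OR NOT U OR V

W = False, D = True, U = False, B = True, M = False, V = True, K = False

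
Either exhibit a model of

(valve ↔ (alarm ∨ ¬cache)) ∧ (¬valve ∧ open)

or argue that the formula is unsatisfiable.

alarm=F, cache=T, valve=F, open=T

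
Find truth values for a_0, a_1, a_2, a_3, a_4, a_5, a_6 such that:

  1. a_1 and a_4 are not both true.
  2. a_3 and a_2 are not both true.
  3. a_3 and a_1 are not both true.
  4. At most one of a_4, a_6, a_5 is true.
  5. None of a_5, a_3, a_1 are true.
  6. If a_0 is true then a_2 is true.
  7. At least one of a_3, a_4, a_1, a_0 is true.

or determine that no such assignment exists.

a_0=T; a_1=F; a_2=T; a_3=F; a_4=F; a_5=F; a_6=T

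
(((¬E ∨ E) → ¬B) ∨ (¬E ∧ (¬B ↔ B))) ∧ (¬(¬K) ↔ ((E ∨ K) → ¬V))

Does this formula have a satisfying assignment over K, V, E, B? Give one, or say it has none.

K = True, V = False, E = True, B = False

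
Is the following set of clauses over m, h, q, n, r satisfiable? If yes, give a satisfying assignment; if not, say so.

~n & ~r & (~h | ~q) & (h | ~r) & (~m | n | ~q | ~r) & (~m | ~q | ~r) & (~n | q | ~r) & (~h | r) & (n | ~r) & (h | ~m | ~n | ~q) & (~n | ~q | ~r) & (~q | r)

m = False, h = False, q = False, n = False, r = False

Unit clause (~n) forces n = False.
Unit clause (~r) forces r = False.
In (~h | r) only ~h is left, so h = False.
In (~q | r) only ~q is left, so q = False.
Set m = False.
All clauses satisfied.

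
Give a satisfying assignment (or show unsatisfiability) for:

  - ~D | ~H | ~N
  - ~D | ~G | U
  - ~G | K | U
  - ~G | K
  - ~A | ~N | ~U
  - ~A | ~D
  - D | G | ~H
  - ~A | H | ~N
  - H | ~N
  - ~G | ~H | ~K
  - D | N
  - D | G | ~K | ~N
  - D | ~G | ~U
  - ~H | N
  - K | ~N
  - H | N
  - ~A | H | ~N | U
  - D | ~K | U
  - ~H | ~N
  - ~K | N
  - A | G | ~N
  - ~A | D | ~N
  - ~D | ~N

Case H = True:
  (~H | N) forces N = True.
  Clause (~H | ~N) is falsified — contradiction.
Case H = False:
  (H | ~N) forces N = False.
  Clause (H | N) is falsified — contradiction.
Both cases fail, so the formula is unsatisfiable.

Unsatisfiable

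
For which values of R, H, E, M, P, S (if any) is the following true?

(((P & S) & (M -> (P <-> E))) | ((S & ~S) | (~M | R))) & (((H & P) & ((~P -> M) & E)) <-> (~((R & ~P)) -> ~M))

R = True, H = False, E = True, M = True, P = True, S = True

  ((P & S) & (M -> (P <-> E))) | ((S & ~S) | (~M | R)) = True
    (P & S) & (M -> (P <-> E)) = True
      P & S = True
      M -> (P <-> E) = True
        P <-> E = True
    (S & ~S) | (~M | R) = True
      S & ~S = False
        ~S = False
      ~M | R = True
        ~M = False
  ((H & P) & ((~P -> M) & E)) <-> (~((R & ~P)) -> ~M) = True
    (H & P) & ((~P -> M) & E) = False
      H & P = False
      (~P -> M) & E = True
        ~P -> M = True
          ~P = False
    ~((R & ~P)) -> ~M = False
      ~((R & ~P)) = True
        R & ~P = False
          ~P = False
      ~M = False
Both conjuncts True, so the formula holds.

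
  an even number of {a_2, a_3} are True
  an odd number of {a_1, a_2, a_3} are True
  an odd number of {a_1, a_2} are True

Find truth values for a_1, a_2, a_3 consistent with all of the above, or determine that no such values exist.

a_1 = True, a_2 = False, a_3 = False

{a_2, a_3}: 0 true → even ✓
{a_1, a_2, a_3}: 1 true → odd ✓
{a_1, a_2}: 1 true → odd ✓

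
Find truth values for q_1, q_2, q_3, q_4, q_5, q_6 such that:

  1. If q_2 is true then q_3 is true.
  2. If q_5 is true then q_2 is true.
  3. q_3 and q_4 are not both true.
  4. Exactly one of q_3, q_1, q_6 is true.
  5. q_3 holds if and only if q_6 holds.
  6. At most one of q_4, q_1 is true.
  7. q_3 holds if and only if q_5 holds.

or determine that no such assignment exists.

q_1: True; q_2: False; q_3: False; q_4: False; q_5: False; q_6: False

  (1) q_2=F ⇒ q_3: vacuous ✓
  (2) q_5=F ⇒ q_2: vacuous ✓
  (3) q_3=F, q_4=F — not both ✓
  (4) {q_3, q_1, q_6}: 1 true — exactly one ✓
  (5) q_3=F, q_6=F — same ✓
  (6) {q_4, q_1}: 1 true — at most one ✓
  (7) q_3=F, q_5=F — same ✓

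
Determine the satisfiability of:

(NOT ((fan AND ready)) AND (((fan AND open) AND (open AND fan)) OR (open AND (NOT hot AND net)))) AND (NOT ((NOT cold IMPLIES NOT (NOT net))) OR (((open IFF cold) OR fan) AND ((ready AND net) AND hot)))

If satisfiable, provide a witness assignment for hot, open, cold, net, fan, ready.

hot=F; open=T; cold=F; net=F; fan=T; ready=F

  NOT ((fan AND ready)) AND (((fan AND open) AND (open AND fan)) OR (open AND (NOT hot AND net))) = True
    NOT ((fan AND ready)) = True
      fan AND ready = False
    ((fan AND open) AND (open AND fan)) OR (open AND (NOT hot AND net)) = True
      (fan AND open) AND (open AND fan) = True
        fan AND open = True
        open AND fan = True
      open AND (NOT hot AND net) = False
        NOT hot AND net = False
          NOT hot = True
  NOT ((NOT cold IMPLIES NOT (NOT net))) OR (((open IFF cold) OR fan) AND ((ready AND net) AND hot)) = True
    NOT ((NOT cold IMPLIES NOT (NOT net))) = True
      NOT cold IMPLIES NOT (NOT net) = False
        NOT cold = True
        NOT (NOT net) = False
          NOT net = True
    ((open IFF cold) OR fan) AND ((ready AND net) AND hot) = False
      (open IFF cold) OR fan = True
        open IFF cold = False
      (ready AND net) AND hot = False
        ready AND net = False
Both conjuncts True, so the formula holds.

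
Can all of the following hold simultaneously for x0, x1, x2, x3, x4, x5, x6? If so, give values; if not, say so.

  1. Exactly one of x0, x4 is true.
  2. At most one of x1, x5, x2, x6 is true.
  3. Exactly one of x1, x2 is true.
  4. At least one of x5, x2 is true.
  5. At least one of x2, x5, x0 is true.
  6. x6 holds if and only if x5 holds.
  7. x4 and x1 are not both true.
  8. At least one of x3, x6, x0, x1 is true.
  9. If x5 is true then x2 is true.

x0 = True; x1 = False; x2 = True; x3 = True; x4 = False; x5 = False; x6 = False

  (1) {x0, x4}: 1 true — exactly one ✓
  (2) {x1, x5, x2, x6}: 1 true — at most one ✓
  (3) {x1, x2}: 1 true — exactly one ✓
  (4) {x5, x2}: 1 true — at least one ✓
  (5) {x2, x5, x0}: 2 true — at least one ✓
  (6) x6=F, x5=F — same ✓
  (7) x4=F, x1=F — not both ✓
  (8) {x3, x6, x0, x1}: 2 true — at least one ✓
  (9) x5=F ⇒ x2: vacuous ✓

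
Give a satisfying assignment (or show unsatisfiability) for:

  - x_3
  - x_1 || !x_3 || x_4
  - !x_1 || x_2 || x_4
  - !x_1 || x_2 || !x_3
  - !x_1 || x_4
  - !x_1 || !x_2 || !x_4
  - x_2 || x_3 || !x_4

x_1=F, x_2=F, x_3=T, x_4=T

Unit clause (x_3) forces x_3 = True.
Try x_1 = True:
  (!x_1 || x_2 || !x_3) forces x_2 = True.
  (!x_1 || x_4) forces x_4 = True.
  clause (!x_1 || !x_2 || !x_4) is falsified — backtrack.
So x_1 = False.
  then (x_1 || !x_3 || x_4) forces x_4 = True.
Set x_2 = False.
Check each clause:
  (x_3): x_3 holds.
  (x_1 || !x_3 || x_4): x_4 holds.
  (!x_1 || x_2 || x_4): !x_1 holds.
  (!x_1 || x_2 || !x_3): !x_1 holds.
  (!x_1 || x_4): !x_1 holds.
  (!x_1 || !x_2 || !x_4): !x_1 holds.
  (x_2 || x_3 || !x_4): x_3 holds.
All clauses satisfied.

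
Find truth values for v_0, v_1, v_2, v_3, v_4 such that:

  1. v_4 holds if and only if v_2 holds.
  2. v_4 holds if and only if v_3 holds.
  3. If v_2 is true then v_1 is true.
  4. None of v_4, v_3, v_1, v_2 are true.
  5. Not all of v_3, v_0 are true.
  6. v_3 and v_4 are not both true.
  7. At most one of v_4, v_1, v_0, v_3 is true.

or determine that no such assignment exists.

v_0: False, v_1: False, v_2: False, v_3: False, v_4: False

  (1) v_4=F, v_2=F — same ✓
  (2) v_4=F, v_3=F — same ✓
  (3) v_2=F ⇒ v_1: vacuous ✓
  (4) {v_4, v_3, v_1, v_2}: 0 true — none ✓
  (5) {v_3, v_0}: 0/2 true — not all ✓
  (6) v_3=F, v_4=F — not both ✓
  (7) {v_4, v_1, v_0, v_3}: 0 true — at most one ✓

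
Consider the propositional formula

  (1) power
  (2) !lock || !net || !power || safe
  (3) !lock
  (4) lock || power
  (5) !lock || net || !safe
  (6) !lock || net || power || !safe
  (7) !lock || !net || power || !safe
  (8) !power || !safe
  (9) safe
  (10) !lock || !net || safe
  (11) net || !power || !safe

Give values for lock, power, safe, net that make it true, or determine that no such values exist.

Unsatisfiable — no assignment works.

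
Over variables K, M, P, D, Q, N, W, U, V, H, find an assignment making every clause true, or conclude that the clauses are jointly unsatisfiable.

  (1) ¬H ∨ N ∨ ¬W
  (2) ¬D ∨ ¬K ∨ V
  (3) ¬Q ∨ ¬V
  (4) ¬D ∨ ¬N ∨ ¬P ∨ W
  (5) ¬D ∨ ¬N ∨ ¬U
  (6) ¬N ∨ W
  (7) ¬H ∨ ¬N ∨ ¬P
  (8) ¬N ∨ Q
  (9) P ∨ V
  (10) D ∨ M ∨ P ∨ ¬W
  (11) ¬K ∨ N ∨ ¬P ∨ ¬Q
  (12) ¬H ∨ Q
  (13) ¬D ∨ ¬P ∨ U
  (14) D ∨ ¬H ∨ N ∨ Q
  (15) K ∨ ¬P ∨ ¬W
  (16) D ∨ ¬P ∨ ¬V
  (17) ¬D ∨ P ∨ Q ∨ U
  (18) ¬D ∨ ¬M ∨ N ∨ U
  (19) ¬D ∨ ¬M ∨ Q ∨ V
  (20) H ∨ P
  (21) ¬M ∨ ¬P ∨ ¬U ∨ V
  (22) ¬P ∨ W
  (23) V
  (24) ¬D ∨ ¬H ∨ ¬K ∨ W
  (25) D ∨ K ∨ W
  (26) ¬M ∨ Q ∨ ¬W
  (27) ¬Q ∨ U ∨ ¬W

Unit clause (V) forces V = True.
In (¬Q ∨ ¬V) only ¬Q is left, so Q = False.
In (¬N ∨ Q) only ¬N is left, so N = False.
In (¬H ∨ Q) only ¬H is left, so H = False.
In (H ∨ P) only P is left, so P = True.
In (¬P ∨ W) only W is left, so W = True.
In (¬M ∨ Q ∨ ¬W) only ¬M is left, so M = False.
In (K ∨ ¬P ∨ ¬W) only K is left, so K = True.
In (D ∨ ¬P ∨ ¬V) only D is left, so D = True.
In (¬D ∨ ¬P ∨ U) only U is left, so U = True.
All clauses satisfied.

K = True, M = False, P = True, D = True, Q = False, N = False, W = True, U = True, V = True, H = False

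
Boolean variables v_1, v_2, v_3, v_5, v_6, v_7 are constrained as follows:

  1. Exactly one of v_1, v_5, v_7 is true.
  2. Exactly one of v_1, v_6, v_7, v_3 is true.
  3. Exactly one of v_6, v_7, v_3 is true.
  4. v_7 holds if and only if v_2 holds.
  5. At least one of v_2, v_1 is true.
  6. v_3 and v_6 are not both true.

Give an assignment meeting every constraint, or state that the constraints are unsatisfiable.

v_1=F; v_2=T; v_3=F; v_5=F; v_6=F; v_7=T

  (1) {v_1, v_5, v_7}: 1 true — exactly one ✓
  (2) {v_1, v_6, v_7, v_3}: 1 true — exactly one ✓
  (3) {v_6, v_7, v_3}: 1 true — exactly one ✓
  (4) v_7=T, v_2=T — same ✓
  (5) {v_2, v_1}: 1 true — at least one ✓
  (6) v_3=F, v_6=F — not both ✓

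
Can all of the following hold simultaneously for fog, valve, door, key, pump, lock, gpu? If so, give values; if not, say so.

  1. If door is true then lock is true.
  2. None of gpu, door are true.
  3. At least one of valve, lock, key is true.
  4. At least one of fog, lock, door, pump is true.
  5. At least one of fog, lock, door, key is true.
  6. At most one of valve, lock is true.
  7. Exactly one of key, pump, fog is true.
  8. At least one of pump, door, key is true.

fog=F, valve=F, door=F, key=T, pump=F, lock=T, gpu=F

  (1) door=F ⇒ lock: vacuous ✓
  (2) {gpu, door}: 0 true — none ✓
  (3) {valve, lock, key}: 2 true — at least one ✓
  (4) {fog, lock, door, pump}: 1 true — at least one ✓
  (5) {fog, lock, door, key}: 2 true — at least one ✓
  (6) {valve, lock}: 1 true — at most one ✓
  (7) {key, pump, fog}: 1 true — exactly one ✓
  (8) {pump, door, key}: 1 true — at least one ✓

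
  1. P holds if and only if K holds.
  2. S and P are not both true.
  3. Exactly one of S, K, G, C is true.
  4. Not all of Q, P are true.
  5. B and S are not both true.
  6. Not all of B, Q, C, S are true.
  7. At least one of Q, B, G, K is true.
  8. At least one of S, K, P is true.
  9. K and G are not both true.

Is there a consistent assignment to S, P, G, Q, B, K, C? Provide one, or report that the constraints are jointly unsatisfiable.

S = False, P = True, G = False, Q = False, B = False, K = True, C = False

  (1) P=T, K=T — same ✓
  (2) S=F, P=T — not both ✓
  (3) {S, K, G, C}: 1 true — exactly one ✓
  (4) {Q, P}: 1/2 true — not all ✓
  (5) B=F, S=F — not both ✓
  (6) {B, Q, C, S}: 0/4 true — not all ✓
  (7) {Q, B, G, K}: 1 true — at least one ✓
  (8) {S, K, P}: 2 true — at least one ✓
  (9) K=T, G=F — not both ✓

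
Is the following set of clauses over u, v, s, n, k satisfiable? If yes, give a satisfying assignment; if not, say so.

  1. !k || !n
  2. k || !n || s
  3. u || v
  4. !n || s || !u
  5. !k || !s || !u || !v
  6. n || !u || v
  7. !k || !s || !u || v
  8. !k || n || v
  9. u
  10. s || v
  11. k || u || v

Unit clause (u) forces u = True.
Set v = True.
Set s = False.
  then (!n || s || !u) forces n = False.
Set k = True.
All clauses satisfied.

u: True; v: True; s: False; n: False; k: True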